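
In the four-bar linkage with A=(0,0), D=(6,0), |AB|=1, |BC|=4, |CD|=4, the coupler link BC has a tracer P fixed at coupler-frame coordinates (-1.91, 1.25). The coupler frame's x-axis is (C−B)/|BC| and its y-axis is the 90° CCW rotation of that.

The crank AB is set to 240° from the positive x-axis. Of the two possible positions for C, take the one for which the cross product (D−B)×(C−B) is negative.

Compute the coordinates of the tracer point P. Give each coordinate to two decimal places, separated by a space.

A=(0,0), D=(6.00,0)
B = A + 1.00·(cos240°, sin240°) = (-0.5000, -0.8660)
|BD| = 6.5574
circle(B,4.00) ∩ circle(D,4.00): a=3.2787, h=2.2913
  candidates: C₊=(2.4474,1.8382) cross=15.025; C₋=(3.0526,-2.7042) cross=-15.025
  mode - wants cross < 0 → take C=(3.0526,-2.7042) (cross=-15.025)
ex = (C−B)/|BC| = (0.8882,-0.4596); ey = (0.4596,0.8882)
P = B + -1.91·ex + 1.25·ey = (-1.6219,1.1219)

-1.62 1.12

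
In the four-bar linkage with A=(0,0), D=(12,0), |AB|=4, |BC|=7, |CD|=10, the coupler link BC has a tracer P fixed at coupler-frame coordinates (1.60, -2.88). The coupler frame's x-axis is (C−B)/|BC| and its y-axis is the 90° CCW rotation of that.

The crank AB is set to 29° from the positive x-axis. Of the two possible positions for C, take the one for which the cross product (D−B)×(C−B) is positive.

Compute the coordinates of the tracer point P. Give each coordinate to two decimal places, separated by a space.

A=(0,0), D=(12.00,0)
B = A + 4.00·(cos29°, sin29°) = (3.4985, 1.9392)
|BD| = 8.7199
circle(B,7.00) ∩ circle(D,10.00): a=1.4356, h=6.8512
  candidates: C₊=(6.4218,8.2996) cross=59.742; C₋=(3.3745,-5.0597) cross=-59.742
  mode + wants cross > 0 → take C=(6.4218,8.2996) (cross=59.742)
ex = (C−B)/|BC| = (0.4176,0.9086); ey = (-0.9086,0.4176)
P = B + 1.60·ex + -2.88·ey = (6.7835,2.1903)

6.78 2.19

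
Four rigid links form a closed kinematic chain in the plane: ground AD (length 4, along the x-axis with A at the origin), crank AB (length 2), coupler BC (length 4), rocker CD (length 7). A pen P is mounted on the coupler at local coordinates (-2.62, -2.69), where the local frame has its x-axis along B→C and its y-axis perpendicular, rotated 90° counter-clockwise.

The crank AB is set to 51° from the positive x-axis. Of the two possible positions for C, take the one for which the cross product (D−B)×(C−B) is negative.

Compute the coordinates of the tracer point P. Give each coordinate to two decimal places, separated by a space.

A=(0,0), D=(4.00,0)
B = A + 2.00·(cos51°, sin51°) = (1.2586, 1.5543)
|BD| = 3.1513
circle(B,4.00) ∩ circle(D,7.00): a=-3.6602, h=1.6133
  candidates: C₊=(-1.1297,4.7630) cross=5.084; C₋=(-2.7211,1.9561) cross=-5.084
  mode - wants cross < 0 → take C=(-2.7211,1.9561) (cross=-5.084)
ex = (C−B)/|BC| = (-0.9949,0.1005); ey = (-0.1005,-0.9949)
P = B + -2.62·ex + -2.69·ey = (4.1356,3.9675)

4.14 3.97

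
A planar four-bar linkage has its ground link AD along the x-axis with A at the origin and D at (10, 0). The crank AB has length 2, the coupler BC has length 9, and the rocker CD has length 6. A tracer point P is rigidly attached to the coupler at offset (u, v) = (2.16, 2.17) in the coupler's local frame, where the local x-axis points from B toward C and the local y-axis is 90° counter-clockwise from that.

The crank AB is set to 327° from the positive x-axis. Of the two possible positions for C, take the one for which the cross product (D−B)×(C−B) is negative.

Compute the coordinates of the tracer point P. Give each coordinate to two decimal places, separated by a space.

4.67 -0.43

A=(0,0), D=(10.00,0)
B = A + 2.00·(cos327°, sin327°) = (1.6773, -1.0893)
|BD| = 8.3936
circle(B,9.00) ∩ circle(D,6.00): a=6.8774, h=5.8053
  candidates: C₊=(7.7432,5.5594) cross=48.727; C₋=(9.2500,-5.9529) cross=-48.727
  mode - wants cross < 0 → take C=(9.2500,-5.9529) (cross=-48.727)
ex = (C−B)/|BC| = (0.8414,-0.5404); ey = (0.5404,0.8414)
P = B + 2.16·ex + 2.17·ey = (4.6675,-0.4307)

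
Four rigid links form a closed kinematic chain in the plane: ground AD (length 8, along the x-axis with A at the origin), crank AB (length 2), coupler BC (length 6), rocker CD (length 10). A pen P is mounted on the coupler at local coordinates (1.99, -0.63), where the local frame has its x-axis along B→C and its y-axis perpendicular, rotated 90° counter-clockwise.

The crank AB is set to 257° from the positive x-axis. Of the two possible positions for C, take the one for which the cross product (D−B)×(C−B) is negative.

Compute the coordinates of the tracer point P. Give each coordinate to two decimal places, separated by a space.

-0.39 -4.04

A=(0,0), D=(8.00,0)
B = A + 2.00·(cos257°, sin257°) = (-0.4499, -1.9487)
|BD| = 8.6717
circle(B,6.00) ∩ circle(D,10.00): a=0.6457, h=5.9652
  candidates: C₊=(-1.1612,4.0089) cross=51.728; C₋=(1.5198,-7.6162) cross=-51.728
  mode - wants cross < 0 → take C=(1.5198,-7.6162) (cross=-51.728)
ex = (C−B)/|BC| = (0.3283,-0.9446); ey = (0.9446,0.3283)
P = B + 1.99·ex + -0.63·ey = (-0.3917,-4.0353)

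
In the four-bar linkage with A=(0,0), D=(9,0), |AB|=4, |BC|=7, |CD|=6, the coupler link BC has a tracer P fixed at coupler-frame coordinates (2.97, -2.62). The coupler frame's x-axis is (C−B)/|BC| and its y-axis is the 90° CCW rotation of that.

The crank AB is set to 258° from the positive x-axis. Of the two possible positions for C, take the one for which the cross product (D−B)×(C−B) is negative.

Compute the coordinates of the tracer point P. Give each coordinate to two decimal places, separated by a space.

1.60 -7.04

A=(0,0), D=(9.00,0)
B = A + 4.00·(cos258°, sin258°) = (-0.8316, -3.9126)
|BD| = 10.5816
circle(B,7.00) ∩ circle(D,6.00): a=5.9051, h=3.7590
  candidates: C₊=(3.2650,1.7635) cross=39.776; C₋=(6.0448,-5.2218) cross=-39.776
  mode - wants cross < 0 → take C=(6.0448,-5.2218) (cross=-39.776)
ex = (C−B)/|BC| = (0.9824,-0.1870); ey = (0.1870,0.9824)
P = B + 2.97·ex + -2.62·ey = (1.5959,-7.0418)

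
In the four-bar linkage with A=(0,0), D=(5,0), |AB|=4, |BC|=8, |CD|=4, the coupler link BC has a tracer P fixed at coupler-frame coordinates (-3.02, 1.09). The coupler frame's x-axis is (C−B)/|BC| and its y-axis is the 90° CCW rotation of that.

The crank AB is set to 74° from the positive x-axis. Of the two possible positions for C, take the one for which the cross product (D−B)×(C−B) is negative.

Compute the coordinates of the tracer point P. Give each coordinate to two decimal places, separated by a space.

1.19 7.05

A=(0,0), D=(5.00,0)
B = A + 4.00·(cos74°, sin74°) = (1.1025, 3.8450)
|BD| = 5.4749
circle(B,8.00) ∩ circle(D,4.00): a=7.1211, h=3.6456
  candidates: C₊=(8.7322,1.4391) cross=19.959; C₋=(3.6116,-3.7513) cross=-19.959
  mode - wants cross < 0 → take C=(3.6116,-3.7513) (cross=-19.959)
ex = (C−B)/|BC| = (0.3136,-0.9495); ey = (0.9495,0.3136)
P = B + -3.02·ex + 1.09·ey = (1.1904,7.0545)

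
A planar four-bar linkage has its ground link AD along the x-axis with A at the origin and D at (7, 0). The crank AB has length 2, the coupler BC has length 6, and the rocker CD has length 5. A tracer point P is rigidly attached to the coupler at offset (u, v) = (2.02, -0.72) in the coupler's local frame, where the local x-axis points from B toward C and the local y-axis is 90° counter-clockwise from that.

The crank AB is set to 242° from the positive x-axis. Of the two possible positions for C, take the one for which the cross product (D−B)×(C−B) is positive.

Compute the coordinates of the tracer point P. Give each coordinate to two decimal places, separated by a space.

0.91 -0.67

A=(0,0), D=(7.00,0)
B = A + 2.00·(cos242°, sin242°) = (-0.9389, -1.7659)
|BD| = 8.1330
circle(B,6.00) ∩ circle(D,5.00): a=4.7427, h=3.6751
  candidates: C₊=(2.8927,2.8513) cross=29.889; C₋=(4.4886,-4.3235) cross=-29.889
  mode + wants cross > 0 → take C=(2.8927,2.8513) (cross=29.889)
ex = (C−B)/|BC| = (0.6386,0.7695); ey = (-0.7695,0.6386)
P = B + 2.02·ex + -0.72·ey = (0.9051,-0.6712)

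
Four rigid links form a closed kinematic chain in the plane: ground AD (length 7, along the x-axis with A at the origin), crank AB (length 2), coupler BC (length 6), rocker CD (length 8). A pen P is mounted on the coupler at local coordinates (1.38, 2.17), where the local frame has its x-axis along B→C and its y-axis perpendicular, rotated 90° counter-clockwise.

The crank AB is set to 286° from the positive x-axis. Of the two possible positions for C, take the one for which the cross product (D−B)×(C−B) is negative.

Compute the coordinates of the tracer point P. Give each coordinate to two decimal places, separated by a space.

3.12 -2.08

A=(0,0), D=(7.00,0)
B = A + 2.00·(cos286°, sin286°) = (0.5513, -1.9225)
|BD| = 6.7292
circle(B,6.00) ∩ circle(D,8.00): a=1.2841, h=5.8610
  candidates: C₊=(0.1074,4.0610) cross=39.440; C₋=(3.4563,-7.1723) cross=-39.440
  mode - wants cross < 0 → take C=(3.4563,-7.1723) (cross=-39.440)
ex = (C−B)/|BC| = (0.4842,-0.8750); ey = (0.8750,0.4842)
P = B + 1.38·ex + 2.17·ey = (3.1181,-2.0793)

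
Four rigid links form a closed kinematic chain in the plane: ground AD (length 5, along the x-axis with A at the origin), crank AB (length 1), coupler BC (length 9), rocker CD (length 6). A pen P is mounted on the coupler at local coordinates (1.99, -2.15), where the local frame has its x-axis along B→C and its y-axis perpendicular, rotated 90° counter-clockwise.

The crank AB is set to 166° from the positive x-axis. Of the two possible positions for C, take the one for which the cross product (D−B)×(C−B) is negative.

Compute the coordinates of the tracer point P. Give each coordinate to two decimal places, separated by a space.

-1.02 -2.69

A=(0,0), D=(5.00,0)
B = A + 1.00·(cos166°, sin166°) = (-0.9703, 0.2419)
|BD| = 5.9752
circle(B,9.00) ∩ circle(D,6.00): a=6.7532, h=5.9493
  candidates: C₊=(6.0182,5.9130) cross=35.549; C₋=(5.5365,-5.9760) cross=-35.549
  mode - wants cross < 0 → take C=(5.5365,-5.9760) (cross=-35.549)
ex = (C−B)/|BC| = (0.7230,-0.6909); ey = (0.6909,0.7230)
P = B + 1.99·ex + -2.15·ey = (-1.0170,-2.6873)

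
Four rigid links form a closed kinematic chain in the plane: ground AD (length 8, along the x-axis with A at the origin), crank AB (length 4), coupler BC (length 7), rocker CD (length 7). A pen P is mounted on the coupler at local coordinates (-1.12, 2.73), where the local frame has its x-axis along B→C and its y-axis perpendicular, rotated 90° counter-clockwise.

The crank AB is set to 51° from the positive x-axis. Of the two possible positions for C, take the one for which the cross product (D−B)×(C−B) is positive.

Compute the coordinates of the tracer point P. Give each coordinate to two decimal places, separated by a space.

0.07 4.76

A=(0,0), D=(8.00,0)
B = A + 4.00·(cos51°, sin51°) = (2.5173, 3.1086)
|BD| = 6.3027
circle(B,7.00) ∩ circle(D,7.00): a=3.1513, h=6.2505
  candidates: C₊=(8.3415,6.9917) cross=39.395; C₋=(2.1758,-3.8831) cross=-39.395
  mode + wants cross > 0 → take C=(8.3415,6.9917) (cross=39.395)
ex = (C−B)/|BC| = (0.8320,0.5547); ey = (-0.5547,0.8320)
P = B + -1.12·ex + 2.73·ey = (0.0710,4.7587)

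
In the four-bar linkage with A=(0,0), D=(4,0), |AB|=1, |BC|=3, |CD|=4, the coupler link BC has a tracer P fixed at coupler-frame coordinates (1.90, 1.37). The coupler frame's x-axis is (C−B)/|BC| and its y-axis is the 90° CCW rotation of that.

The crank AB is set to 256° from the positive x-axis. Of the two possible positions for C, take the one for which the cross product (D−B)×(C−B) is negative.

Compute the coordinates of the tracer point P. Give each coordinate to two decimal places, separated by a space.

2.03 -1.54

A=(0,0), D=(4.00,0)
B = A + 1.00·(cos256°, sin256°) = (-0.2419, -0.9703)
|BD| = 4.3515
circle(B,3.00) ∩ circle(D,4.00): a=1.3714, h=2.6682
  candidates: C₊=(0.5000,1.9365) cross=11.611; C₋=(1.6899,-3.2655) cross=-11.611
  mode - wants cross < 0 → take C=(1.6899,-3.2655) (cross=-11.611)
ex = (C−B)/|BC| = (0.6439,-0.7651); ey = (0.7651,0.6439)
P = B + 1.90·ex + 1.37·ey = (2.0297,-1.5417)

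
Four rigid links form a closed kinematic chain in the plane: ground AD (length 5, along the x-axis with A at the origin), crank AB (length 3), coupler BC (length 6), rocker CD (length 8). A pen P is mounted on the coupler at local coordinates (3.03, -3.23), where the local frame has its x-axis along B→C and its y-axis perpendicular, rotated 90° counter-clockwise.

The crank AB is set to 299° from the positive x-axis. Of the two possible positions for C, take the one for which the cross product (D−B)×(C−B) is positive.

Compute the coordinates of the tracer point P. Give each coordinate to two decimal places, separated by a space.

A=(0,0), D=(5.00,0)
B = A + 3.00·(cos299°, sin299°) = (1.4544, -2.6239)
|BD| = 4.4109
circle(B,6.00) ∩ circle(D,8.00): a=-0.9686, h=5.9213
  candidates: C₊=(-2.8465,1.5597) cross=26.118; C₋=(4.1982,-7.9597) cross=-26.118
  mode + wants cross > 0 → take C=(-2.8465,1.5597) (cross=26.118)
ex = (C−B)/|BC| = (-0.7168,0.6973); ey = (-0.6973,-0.7168)
P = B + 3.03·ex + -3.23·ey = (1.5346,1.8042)

1.53 1.80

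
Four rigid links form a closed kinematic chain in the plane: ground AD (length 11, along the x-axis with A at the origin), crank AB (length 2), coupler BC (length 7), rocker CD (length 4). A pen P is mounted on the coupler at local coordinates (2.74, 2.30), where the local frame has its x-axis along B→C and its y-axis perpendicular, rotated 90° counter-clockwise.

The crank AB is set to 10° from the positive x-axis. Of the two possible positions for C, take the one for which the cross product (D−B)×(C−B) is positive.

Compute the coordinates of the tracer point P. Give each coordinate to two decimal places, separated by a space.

A=(0,0), D=(11.00,0)
B = A + 2.00·(cos10°, sin10°) = (1.9696, 0.3473)
|BD| = 9.0371
circle(B,7.00) ∩ circle(D,4.00): a=6.3443, h=2.9579
  candidates: C₊=(8.4229,3.0592) cross=26.731; C₋=(8.1956,-2.8523) cross=-26.731
  mode + wants cross > 0 → take C=(8.4229,3.0592) (cross=26.731)
ex = (C−B)/|BC| = (0.9219,0.3874); ey = (-0.3874,0.9219)
P = B + 2.74·ex + 2.30·ey = (3.6046,3.5292)

3.60 3.53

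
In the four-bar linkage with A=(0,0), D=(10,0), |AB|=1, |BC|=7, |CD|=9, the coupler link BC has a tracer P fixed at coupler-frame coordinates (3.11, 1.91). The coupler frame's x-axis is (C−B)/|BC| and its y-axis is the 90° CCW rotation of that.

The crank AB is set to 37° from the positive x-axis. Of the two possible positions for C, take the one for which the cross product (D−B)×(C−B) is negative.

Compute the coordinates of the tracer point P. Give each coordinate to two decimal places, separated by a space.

3.68 -1.64

A=(0,0), D=(10.00,0)
B = A + 1.00·(cos37°, sin37°) = (0.7986, 0.6018)
|BD| = 9.2210
circle(B,7.00) ∩ circle(D,9.00): a=2.8753, h=6.3822
  candidates: C₊=(4.0844,6.7827) cross=58.850; C₋=(3.2513,-5.9544) cross=-58.850
  mode - wants cross < 0 → take C=(3.2513,-5.9544) (cross=-58.850)
ex = (C−B)/|BC| = (0.3504,-0.9366); ey = (0.9366,0.3504)
P = B + 3.11·ex + 1.91·ey = (3.6772,-1.6418)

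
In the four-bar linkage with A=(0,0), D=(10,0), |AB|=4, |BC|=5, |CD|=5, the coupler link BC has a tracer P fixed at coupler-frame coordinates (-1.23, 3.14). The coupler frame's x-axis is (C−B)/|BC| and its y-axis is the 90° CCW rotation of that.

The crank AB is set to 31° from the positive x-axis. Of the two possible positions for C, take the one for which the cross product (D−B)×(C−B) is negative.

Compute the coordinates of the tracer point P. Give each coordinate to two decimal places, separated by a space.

5.71 4.55

A=(0,0), D=(10.00,0)
B = A + 4.00·(cos31°, sin31°) = (3.4287, 2.0602)
|BD| = 6.8867
circle(B,5.00) ∩ circle(D,5.00): a=3.4433, h=3.6254
  candidates: C₊=(7.7989,4.4894) cross=24.967; C₋=(5.6298,-2.4293) cross=-24.967
  mode - wants cross < 0 → take C=(5.6298,-2.4293) (cross=-24.967)
ex = (C−B)/|BC| = (0.4402,-0.8979); ey = (0.8979,0.4402)
P = B + -1.23·ex + 3.14·ey = (5.7066,4.5469)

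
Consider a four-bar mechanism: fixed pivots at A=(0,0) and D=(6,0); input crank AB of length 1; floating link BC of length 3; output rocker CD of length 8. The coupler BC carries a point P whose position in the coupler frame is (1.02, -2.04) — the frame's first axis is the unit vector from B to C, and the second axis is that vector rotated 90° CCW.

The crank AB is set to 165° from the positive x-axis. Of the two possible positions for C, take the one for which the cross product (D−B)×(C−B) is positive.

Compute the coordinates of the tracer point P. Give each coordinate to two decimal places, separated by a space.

A=(0,0), D=(6.00,0)
B = A + 1.00·(cos165°, sin165°) = (-0.9659, 0.2588)
|BD| = 6.9707
circle(B,3.00) ∩ circle(D,8.00): a=-0.4597, h=2.9646
  candidates: C₊=(-1.3152,3.2384) cross=20.665; C₋=(-1.5354,-2.6866) cross=-20.665
  mode + wants cross > 0 → take C=(-1.3152,3.2384) (cross=20.665)
ex = (C−B)/|BC| = (-0.1164,0.9932); ey = (-0.9932,-0.1164)
P = B + 1.02·ex + -2.04·ey = (0.9414,1.5094)

0.94 1.51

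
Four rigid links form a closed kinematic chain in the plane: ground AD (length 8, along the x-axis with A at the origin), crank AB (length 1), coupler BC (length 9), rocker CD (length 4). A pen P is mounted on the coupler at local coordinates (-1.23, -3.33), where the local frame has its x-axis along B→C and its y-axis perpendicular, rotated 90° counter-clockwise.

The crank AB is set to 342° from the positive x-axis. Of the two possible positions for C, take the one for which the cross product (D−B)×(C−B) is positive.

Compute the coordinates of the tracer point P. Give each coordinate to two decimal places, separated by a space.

A=(0,0), D=(8.00,0)
B = A + 1.00·(cos342°, sin342°) = (0.9511, -0.3090)
|BD| = 7.0557
circle(B,9.00) ∩ circle(D,4.00): a=8.1341, h=3.8519
  candidates: C₊=(8.9086,3.8954) cross=27.178; C₋=(9.2460,-3.8010) cross=-27.178
  mode + wants cross > 0 → take C=(8.9086,3.8954) (cross=27.178)
ex = (C−B)/|BC| = (0.8842,0.4672); ey = (-0.4672,0.8842)
P = B + -1.23·ex + -3.33·ey = (1.4192,-3.8279)

1.42 -3.83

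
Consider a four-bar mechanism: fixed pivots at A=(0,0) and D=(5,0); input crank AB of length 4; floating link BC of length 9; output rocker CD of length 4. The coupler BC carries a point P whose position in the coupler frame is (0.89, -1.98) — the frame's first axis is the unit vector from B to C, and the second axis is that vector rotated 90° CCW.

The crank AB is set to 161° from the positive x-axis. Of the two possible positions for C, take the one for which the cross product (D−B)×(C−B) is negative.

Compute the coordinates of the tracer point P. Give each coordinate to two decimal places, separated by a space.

-4.16 -0.84

A=(0,0), D=(5.00,0)
B = A + 4.00·(cos161°, sin161°) = (-3.7821, 1.3023)
|BD| = 8.8781
circle(B,9.00) ∩ circle(D,4.00): a=8.0997, h=3.9235
  candidates: C₊=(4.8056,3.9953) cross=34.834; C₋=(3.6545,-3.7669) cross=-34.834
  mode - wants cross < 0 → take C=(3.6545,-3.7669) (cross=-34.834)
ex = (C−B)/|BC| = (0.8263,-0.5632); ey = (0.5632,0.8263)
P = B + 0.89·ex + -1.98·ey = (-4.1619,-0.8351)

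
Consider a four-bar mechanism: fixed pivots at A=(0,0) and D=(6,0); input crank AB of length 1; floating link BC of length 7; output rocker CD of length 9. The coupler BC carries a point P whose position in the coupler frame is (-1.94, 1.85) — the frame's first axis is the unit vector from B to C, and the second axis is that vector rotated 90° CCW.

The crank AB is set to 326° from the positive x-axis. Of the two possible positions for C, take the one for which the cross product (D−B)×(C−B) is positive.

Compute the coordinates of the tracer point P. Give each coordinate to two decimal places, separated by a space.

-0.65 -2.79

A=(0,0), D=(6.00,0)
B = A + 1.00·(cos326°, sin326°) = (0.8290, -0.5592)
|BD| = 5.2011
circle(B,7.00) ∩ circle(D,9.00): a=-0.4757, h=6.9838
  candidates: C₊=(-0.3948,6.3330) cross=36.324; C₋=(1.1069,-7.5537) cross=-36.324
  mode + wants cross > 0 → take C=(-0.3948,6.3330) (cross=36.324)
ex = (C−B)/|BC| = (-0.1748,0.9846); ey = (-0.9846,-0.1748)
P = B + -1.94·ex + 1.85·ey = (-0.6533,-2.7928)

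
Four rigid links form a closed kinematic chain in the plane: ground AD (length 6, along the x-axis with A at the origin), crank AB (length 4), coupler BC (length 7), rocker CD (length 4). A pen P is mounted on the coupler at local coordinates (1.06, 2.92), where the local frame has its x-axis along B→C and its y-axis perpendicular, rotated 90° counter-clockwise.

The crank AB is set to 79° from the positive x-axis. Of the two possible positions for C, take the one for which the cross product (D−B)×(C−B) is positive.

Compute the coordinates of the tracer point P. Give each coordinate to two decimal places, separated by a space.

A=(0,0), D=(6.00,0)
B = A + 4.00·(cos79°, sin79°) = (0.7632, 3.9265)
|BD| = 6.5453
circle(B,7.00) ∩ circle(D,4.00): a=5.7935, h=3.9287
  candidates: C₊=(7.7553,3.5943) cross=25.715; C₋=(3.0417,-2.6923) cross=-25.715
  mode + wants cross > 0 → take C=(7.7553,3.5943) (cross=25.715)
ex = (C−B)/|BC| = (0.9989,-0.0475); ey = (0.0475,0.9989)
P = B + 1.06·ex + 2.92·ey = (1.9606,6.7929)

1.96 6.79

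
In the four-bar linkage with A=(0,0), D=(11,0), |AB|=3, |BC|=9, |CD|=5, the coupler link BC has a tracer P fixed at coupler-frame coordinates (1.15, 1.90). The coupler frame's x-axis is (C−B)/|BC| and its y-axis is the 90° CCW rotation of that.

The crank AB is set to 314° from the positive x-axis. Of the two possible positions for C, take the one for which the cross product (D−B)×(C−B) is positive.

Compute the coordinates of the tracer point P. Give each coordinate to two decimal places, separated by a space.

A=(0,0), D=(11.00,0)
B = A + 3.00·(cos314°, sin314°) = (2.0840, -2.1580)
|BD| = 9.1735
circle(B,9.00) ∩ circle(D,5.00): a=7.6390, h=4.7587
  candidates: C₊=(8.3891,4.2642) cross=43.654; C₋=(10.6281,-4.9861) cross=-43.654
  mode + wants cross > 0 → take C=(8.3891,4.2642) (cross=43.654)
ex = (C−B)/|BC| = (0.7006,0.7136); ey = (-0.7136,0.7006)
P = B + 1.15·ex + 1.90·ey = (1.5338,-0.0063)

1.53 -0.01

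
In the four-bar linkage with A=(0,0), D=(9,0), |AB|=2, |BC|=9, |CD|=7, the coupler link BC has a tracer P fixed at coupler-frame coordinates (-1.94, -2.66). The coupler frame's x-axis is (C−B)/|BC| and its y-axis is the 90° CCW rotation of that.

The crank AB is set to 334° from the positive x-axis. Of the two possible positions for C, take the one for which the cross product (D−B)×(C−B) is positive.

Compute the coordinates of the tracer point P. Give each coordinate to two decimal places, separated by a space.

2.95 -3.96

A=(0,0), D=(9.00,0)
B = A + 2.00·(cos334°, sin334°) = (1.7976, -0.8767)
|BD| = 7.2556
circle(B,9.00) ∩ circle(D,7.00): a=5.8330, h=6.8539
  candidates: C₊=(6.7596,6.6318) cross=49.729; C₋=(8.4160,-6.9756) cross=-49.729
  mode + wants cross > 0 → take C=(6.7596,6.6318) (cross=49.729)
ex = (C−B)/|BC| = (0.5513,0.8343); ey = (-0.8343,0.5513)
P = B + -1.94·ex + -2.66·ey = (2.9472,-3.9618)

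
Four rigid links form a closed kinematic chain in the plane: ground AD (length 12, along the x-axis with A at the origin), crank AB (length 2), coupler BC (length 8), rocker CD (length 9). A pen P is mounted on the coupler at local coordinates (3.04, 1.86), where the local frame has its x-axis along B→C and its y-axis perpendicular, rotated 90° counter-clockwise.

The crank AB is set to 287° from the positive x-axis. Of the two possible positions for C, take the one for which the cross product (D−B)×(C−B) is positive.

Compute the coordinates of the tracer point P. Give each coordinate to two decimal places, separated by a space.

A=(0,0), D=(12.00,0)
B = A + 2.00·(cos287°, sin287°) = (0.5847, -1.9126)
|BD| = 11.5744
circle(B,8.00) ∩ circle(D,9.00): a=5.0528, h=6.2023
  candidates: C₊=(4.5432,5.0394) cross=71.788; C₋=(6.5930,-7.1947) cross=-71.788
  mode + wants cross > 0 → take C=(4.5432,5.0394) (cross=71.788)
ex = (C−B)/|BC| = (0.4948,0.8690); ey = (-0.8690,0.4948)
P = B + 3.04·ex + 1.86·ey = (0.4726,1.6495)

0.47 1.65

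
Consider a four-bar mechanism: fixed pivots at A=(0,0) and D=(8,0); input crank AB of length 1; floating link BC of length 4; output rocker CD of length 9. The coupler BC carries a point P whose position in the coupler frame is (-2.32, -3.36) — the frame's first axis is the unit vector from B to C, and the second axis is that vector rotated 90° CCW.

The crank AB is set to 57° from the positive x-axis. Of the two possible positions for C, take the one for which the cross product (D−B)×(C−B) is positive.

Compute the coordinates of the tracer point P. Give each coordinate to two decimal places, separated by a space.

A=(0,0), D=(8.00,0)
B = A + 1.00·(cos57°, sin57°) = (0.5446, 0.8387)
|BD| = 7.5024
circle(B,4.00) ∩ circle(D,9.00): a=-0.5808, h=3.9576
  candidates: C₊=(0.4099,4.8364) cross=29.692; C₋=(-0.4749,-3.0292) cross=-29.692
  mode + wants cross > 0 → take C=(0.4099,4.8364) (cross=29.692)
ex = (C−B)/|BC| = (-0.0337,0.9994); ey = (-0.9994,-0.0337)
P = B + -2.32·ex + -3.36·ey = (3.9809,-1.3669)

3.98 -1.37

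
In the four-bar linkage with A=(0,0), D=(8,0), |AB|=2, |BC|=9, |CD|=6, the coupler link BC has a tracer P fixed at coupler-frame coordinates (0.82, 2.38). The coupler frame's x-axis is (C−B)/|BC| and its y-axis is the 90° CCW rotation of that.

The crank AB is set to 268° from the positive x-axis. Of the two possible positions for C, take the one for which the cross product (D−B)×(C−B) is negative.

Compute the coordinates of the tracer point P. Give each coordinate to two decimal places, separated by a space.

1.72 -0.23

A=(0,0), D=(8.00,0)
B = A + 2.00·(cos268°, sin268°) = (-0.0698, -1.9988)
|BD| = 8.3137
circle(B,9.00) ∩ circle(D,6.00): a=6.8632, h=5.8220
  candidates: C₊=(5.1924,5.3026) cross=48.402; C₋=(7.9919,-6.0000) cross=-48.402
  mode - wants cross < 0 → take C=(7.9919,-6.0000) (cross=-48.402)
ex = (C−B)/|BC| = (0.8957,-0.4446); ey = (0.4446,0.8957)
P = B + 0.82·ex + 2.38·ey = (1.7228,-0.2315)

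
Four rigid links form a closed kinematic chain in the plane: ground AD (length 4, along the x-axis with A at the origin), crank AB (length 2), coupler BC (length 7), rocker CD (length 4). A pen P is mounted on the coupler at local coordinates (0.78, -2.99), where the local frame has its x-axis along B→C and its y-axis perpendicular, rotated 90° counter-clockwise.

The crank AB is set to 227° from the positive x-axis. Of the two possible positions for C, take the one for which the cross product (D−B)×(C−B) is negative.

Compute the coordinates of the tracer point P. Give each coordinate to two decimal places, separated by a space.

A=(0,0), D=(4.00,0)
B = A + 2.00·(cos227°, sin227°) = (-1.3640, -1.4627)
|BD| = 5.5599
circle(B,7.00) ∩ circle(D,4.00): a=5.7476, h=3.9956
  candidates: C₊=(3.1300,3.9042) cross=22.215; C₋=(5.2323,-3.8054) cross=-22.215
  mode - wants cross < 0 → take C=(5.2323,-3.8054) (cross=-22.215)
ex = (C−B)/|BC| = (0.9423,-0.3347); ey = (0.3347,0.9423)
P = B + 0.78·ex + -2.99·ey = (-1.6297,-4.5413)

-1.63 -4.54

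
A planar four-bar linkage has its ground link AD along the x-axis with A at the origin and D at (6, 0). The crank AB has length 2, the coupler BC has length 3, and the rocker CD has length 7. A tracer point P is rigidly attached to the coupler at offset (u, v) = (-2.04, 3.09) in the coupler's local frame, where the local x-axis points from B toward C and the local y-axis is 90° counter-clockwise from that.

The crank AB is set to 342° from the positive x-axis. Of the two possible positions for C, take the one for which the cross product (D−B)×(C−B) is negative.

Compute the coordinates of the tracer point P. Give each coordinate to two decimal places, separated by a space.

5.27 -2.16

A=(0,0), D=(6.00,0)
B = A + 2.00·(cos342°, sin342°) = (1.9021, -0.6180)
|BD| = 4.1442
circle(B,3.00) ∩ circle(D,7.00): a=-2.7539, h=1.1900
  candidates: C₊=(-0.9984,0.1480) cross=4.932; C₋=(-0.6435,-2.2055) cross=-4.932
  mode - wants cross < 0 → take C=(-0.6435,-2.2055) (cross=-4.932)
ex = (C−B)/|BC| = (-0.8485,-0.5291); ey = (0.5291,-0.8485)
P = B + -2.04·ex + 3.09·ey = (5.2682,-2.1606)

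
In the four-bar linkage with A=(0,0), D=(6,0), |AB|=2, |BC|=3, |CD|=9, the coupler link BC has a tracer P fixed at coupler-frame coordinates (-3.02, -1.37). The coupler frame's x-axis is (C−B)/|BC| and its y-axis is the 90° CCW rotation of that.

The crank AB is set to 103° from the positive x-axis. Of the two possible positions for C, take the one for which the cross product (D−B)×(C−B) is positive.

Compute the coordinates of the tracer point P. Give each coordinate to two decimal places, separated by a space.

2.04 -0.24

A=(0,0), D=(6.00,0)
B = A + 2.00·(cos103°, sin103°) = (-0.4499, 1.9487)
|BD| = 6.7379
circle(B,3.00) ∩ circle(D,9.00): a=-1.9740, h=2.2590
  candidates: C₊=(-1.6862,4.6822) cross=15.221; C₋=(-2.9929,0.3572) cross=-15.221
  mode + wants cross > 0 → take C=(-1.6862,4.6822) (cross=15.221)
ex = (C−B)/|BC| = (-0.4121,0.9111); ey = (-0.9111,-0.4121)
P = B + -3.02·ex + -1.37·ey = (2.0429,-0.2383)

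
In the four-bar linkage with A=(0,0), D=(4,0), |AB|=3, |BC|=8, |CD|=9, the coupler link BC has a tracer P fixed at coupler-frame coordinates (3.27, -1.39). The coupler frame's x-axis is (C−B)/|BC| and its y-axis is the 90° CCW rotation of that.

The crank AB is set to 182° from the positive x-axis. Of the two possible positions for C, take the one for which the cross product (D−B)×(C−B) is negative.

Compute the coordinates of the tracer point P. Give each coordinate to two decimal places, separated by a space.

-3.34 -3.64

A=(0,0), D=(4.00,0)
B = A + 3.00·(cos182°, sin182°) = (-2.9982, -0.1047)
|BD| = 6.9990
circle(B,8.00) ∩ circle(D,9.00): a=2.2850, h=7.6667
  candidates: C₊=(-0.8281,7.5954) cross=53.659; C₋=(-0.5987,-7.7364) cross=-53.659
  mode - wants cross < 0 → take C=(-0.5987,-7.7364) (cross=-53.659)
ex = (C−B)/|BC| = (0.2999,-0.9540); ey = (0.9540,0.2999)
P = B + 3.27·ex + -1.39·ey = (-3.3434,-3.6411)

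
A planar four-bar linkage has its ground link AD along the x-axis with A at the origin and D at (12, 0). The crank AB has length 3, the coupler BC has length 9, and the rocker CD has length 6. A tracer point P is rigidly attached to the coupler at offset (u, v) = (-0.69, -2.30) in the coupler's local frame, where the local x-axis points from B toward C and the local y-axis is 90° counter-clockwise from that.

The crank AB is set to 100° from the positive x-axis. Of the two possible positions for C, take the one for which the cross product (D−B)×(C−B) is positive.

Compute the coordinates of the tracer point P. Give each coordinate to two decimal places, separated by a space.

A=(0,0), D=(12.00,0)
B = A + 3.00·(cos100°, sin100°) = (-0.5209, 2.9544)
|BD| = 12.8648
circle(B,9.00) ∩ circle(D,6.00): a=8.1814, h=3.7504
  candidates: C₊=(8.3030,4.7257) cross=48.248; C₋=(6.5805,-2.5746) cross=-48.248
  mode + wants cross > 0 → take C=(8.3030,4.7257) (cross=48.248)
ex = (C−B)/|BC| = (0.9804,0.1968); ey = (-0.1968,0.9804)
P = B + -0.69·ex + -2.30·ey = (-0.7448,0.5636)

-0.74 0.56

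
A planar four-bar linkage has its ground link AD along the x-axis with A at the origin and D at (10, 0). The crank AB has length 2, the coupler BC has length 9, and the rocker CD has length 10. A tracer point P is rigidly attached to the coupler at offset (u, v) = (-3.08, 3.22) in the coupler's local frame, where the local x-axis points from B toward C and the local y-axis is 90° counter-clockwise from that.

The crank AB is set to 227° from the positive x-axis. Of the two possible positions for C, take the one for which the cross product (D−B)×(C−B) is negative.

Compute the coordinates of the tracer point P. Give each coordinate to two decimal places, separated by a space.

-0.90 2.97

A=(0,0), D=(10.00,0)
B = A + 2.00·(cos227°, sin227°) = (-1.3640, -1.4627)
|BD| = 11.4577
circle(B,9.00) ∩ circle(D,10.00): a=4.8997, h=7.5493
  candidates: C₊=(2.5319,6.6504) cross=86.498; C₋=(4.4594,-8.3248) cross=-86.498
  mode - wants cross < 0 → take C=(4.4594,-8.3248) (cross=-86.498)
ex = (C−B)/|BC| = (0.6470,-0.7625); ey = (0.7625,0.6470)
P = B + -3.08·ex + 3.22·ey = (-0.9018,2.9691)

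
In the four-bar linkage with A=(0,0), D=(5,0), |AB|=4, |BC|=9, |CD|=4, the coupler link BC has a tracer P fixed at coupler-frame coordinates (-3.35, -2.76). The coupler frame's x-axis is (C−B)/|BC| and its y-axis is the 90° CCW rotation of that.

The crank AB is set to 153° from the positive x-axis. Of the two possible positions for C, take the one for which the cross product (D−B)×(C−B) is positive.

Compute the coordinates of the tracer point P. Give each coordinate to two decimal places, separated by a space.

-6.15 -1.67

A=(0,0), D=(5.00,0)
B = A + 4.00·(cos153°, sin153°) = (-3.5640, 1.8160)
|BD| = 8.7544
circle(B,9.00) ∩ circle(D,4.00): a=8.0896, h=3.9444
  candidates: C₊=(5.1678,3.9965) cross=34.531; C₋=(3.5314,-3.7207) cross=-34.531
  mode + wants cross > 0 → take C=(5.1678,3.9965) (cross=34.531)
ex = (C−B)/|BC| = (0.9702,0.2423); ey = (-0.2423,0.9702)
P = B + -3.35·ex + -2.76·ey = (-6.1455,-1.6734)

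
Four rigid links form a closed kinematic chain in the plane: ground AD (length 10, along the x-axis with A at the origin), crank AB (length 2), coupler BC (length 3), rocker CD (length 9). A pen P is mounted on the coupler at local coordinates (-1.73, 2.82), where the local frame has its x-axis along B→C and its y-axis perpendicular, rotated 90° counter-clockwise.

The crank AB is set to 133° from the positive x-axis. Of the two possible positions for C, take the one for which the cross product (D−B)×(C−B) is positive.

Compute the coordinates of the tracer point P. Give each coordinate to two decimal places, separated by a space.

A=(0,0), D=(10.00,0)
B = A + 2.00·(cos133°, sin133°) = (-1.3640, 1.4627)
|BD| = 11.4577
circle(B,3.00) ∩ circle(D,9.00): a=2.5869, h=1.5192
  candidates: C₊=(1.3957,2.6392) cross=17.407; C₋=(1.0078,-0.3743) cross=-17.407
  mode + wants cross > 0 → take C=(1.3957,2.6392) (cross=17.407)
ex = (C−B)/|BC| = (0.9199,0.3922); ey = (-0.3922,0.9199)
P = B + -1.73·ex + 2.82·ey = (-4.0613,3.3783)

-4.06 3.38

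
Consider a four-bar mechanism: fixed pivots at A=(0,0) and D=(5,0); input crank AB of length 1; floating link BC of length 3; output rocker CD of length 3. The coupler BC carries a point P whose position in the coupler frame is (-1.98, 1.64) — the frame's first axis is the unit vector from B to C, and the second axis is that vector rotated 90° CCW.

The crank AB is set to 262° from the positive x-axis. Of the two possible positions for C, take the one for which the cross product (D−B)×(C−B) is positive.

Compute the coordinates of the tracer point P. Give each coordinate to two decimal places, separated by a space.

A=(0,0), D=(5.00,0)
B = A + 1.00·(cos262°, sin262°) = (-0.1392, -0.9903)
|BD| = 5.2337
circle(B,3.00) ∩ circle(D,3.00): a=2.6169, h=1.4670
  candidates: C₊=(2.1528,0.9454) cross=7.678; C₋=(2.7080,-1.9356) cross=-7.678
  mode + wants cross > 0 → take C=(2.1528,0.9454) (cross=7.678)
ex = (C−B)/|BC| = (0.7640,0.6452); ey = (-0.6452,0.7640)
P = B + -1.98·ex + 1.64·ey = (-2.7100,-1.0148)

-2.71 -1.01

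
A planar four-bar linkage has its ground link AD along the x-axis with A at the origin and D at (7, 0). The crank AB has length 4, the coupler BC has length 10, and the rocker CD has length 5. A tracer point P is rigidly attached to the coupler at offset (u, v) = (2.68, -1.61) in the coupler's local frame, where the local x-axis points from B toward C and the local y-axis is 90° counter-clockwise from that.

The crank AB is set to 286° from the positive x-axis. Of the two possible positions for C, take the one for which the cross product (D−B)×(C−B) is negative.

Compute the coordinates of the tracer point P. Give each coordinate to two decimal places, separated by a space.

A=(0,0), D=(7.00,0)
B = A + 4.00·(cos286°, sin286°) = (1.1025, -3.8450)
|BD| = 7.0402
circle(B,10.00) ∩ circle(D,5.00): a=8.8467, h=4.6623
  candidates: C₊=(5.9669,4.8921) cross=32.823; C₋=(11.0596,-2.9189) cross=-32.823
  mode - wants cross < 0 → take C=(11.0596,-2.9189) (cross=-32.823)
ex = (C−B)/|BC| = (0.9957,0.0926); ey = (-0.0926,0.9957)
P = B + 2.68·ex + -1.61·ey = (3.9201,-5.1999)

3.92 -5.20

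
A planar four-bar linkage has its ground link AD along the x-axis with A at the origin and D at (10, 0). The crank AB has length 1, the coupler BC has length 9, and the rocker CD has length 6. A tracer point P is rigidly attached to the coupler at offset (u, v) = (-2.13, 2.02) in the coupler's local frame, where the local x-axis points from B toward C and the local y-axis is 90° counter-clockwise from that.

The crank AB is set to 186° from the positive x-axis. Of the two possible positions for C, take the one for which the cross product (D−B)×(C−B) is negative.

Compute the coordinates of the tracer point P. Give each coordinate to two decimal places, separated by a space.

A=(0,0), D=(10.00,0)
B = A + 1.00·(cos186°, sin186°) = (-0.9945, -0.1045)
|BD| = 10.9950
circle(B,9.00) ∩ circle(D,6.00): a=7.5439, h=4.9081
  candidates: C₊=(6.5024,4.8751) cross=53.965; C₋=(6.5957,-4.9407) cross=-53.965
  mode - wants cross < 0 → take C=(6.5957,-4.9407) (cross=-53.965)
ex = (C−B)/|BC| = (0.8434,-0.5374); ey = (0.5374,0.8434)
P = B + -2.13·ex + 2.02·ey = (-1.7054,2.7436)

-1.71 2.74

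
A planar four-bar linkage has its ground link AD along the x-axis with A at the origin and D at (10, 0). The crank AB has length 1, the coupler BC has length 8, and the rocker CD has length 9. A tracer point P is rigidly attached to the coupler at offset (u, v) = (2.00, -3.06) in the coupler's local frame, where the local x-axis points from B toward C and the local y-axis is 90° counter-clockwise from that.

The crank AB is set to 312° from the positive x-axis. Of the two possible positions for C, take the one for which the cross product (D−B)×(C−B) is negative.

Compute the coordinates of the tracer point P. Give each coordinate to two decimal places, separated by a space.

A=(0,0), D=(10.00,0)
B = A + 1.00·(cos312°, sin312°) = (0.6691, -0.7431)
|BD| = 9.3604
circle(B,8.00) ∩ circle(D,9.00): a=3.7721, h=7.0549
  candidates: C₊=(3.8693,6.5889) cross=66.036; C₋=(4.9895,-7.4763) cross=-66.036
  mode - wants cross < 0 → take C=(4.9895,-7.4763) (cross=-66.036)
ex = (C−B)/|BC| = (0.5400,-0.8416); ey = (0.8416,0.5400)
P = B + 2.00·ex + -3.06·ey = (-0.8262,-4.0789)

-0.83 -4.08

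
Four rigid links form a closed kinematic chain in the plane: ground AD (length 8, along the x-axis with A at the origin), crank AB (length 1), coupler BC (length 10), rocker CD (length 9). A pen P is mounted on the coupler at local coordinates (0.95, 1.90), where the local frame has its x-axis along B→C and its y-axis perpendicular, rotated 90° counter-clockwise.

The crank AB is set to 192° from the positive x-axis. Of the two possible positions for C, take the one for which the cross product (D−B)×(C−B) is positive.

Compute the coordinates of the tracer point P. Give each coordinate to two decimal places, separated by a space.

-2.07 1.61

A=(0,0), D=(8.00,0)
B = A + 1.00·(cos192°, sin192°) = (-0.9781, -0.2079)
|BD| = 8.9806
circle(B,10.00) ∩ circle(D,9.00): a=5.5481, h=8.3198
  candidates: C₊=(4.3759,8.2381) cross=74.716; C₋=(4.7611,-8.3970) cross=-74.716
  mode + wants cross > 0 → take C=(4.3759,8.2381) (cross=74.716)
ex = (C−B)/|BC| = (0.5354,0.8446); ey = (-0.8446,0.5354)
P = B + 0.95·ex + 1.90·ey = (-2.0743,1.6117)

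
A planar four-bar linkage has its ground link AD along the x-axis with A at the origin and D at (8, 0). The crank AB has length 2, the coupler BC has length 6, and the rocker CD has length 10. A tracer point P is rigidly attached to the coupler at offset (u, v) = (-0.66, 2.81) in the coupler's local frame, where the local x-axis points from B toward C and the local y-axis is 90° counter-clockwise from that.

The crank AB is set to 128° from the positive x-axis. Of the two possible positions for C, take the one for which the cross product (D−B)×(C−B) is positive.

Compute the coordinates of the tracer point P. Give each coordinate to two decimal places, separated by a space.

A=(0,0), D=(8.00,0)
B = A + 2.00·(cos128°, sin128°) = (-1.2313, 1.5760)
|BD| = 9.3649
circle(B,6.00) ∩ circle(D,10.00): a=1.2654, h=5.8650
  candidates: C₊=(1.0031,7.1445) cross=54.925; C₋=(-0.9710,-4.4183) cross=-54.925
  mode + wants cross > 0 → take C=(1.0031,7.1445) (cross=54.925)
ex = (C−B)/|BC| = (0.3724,0.9281); ey = (-0.9281,0.3724)
P = B + -0.66·ex + 2.81·ey = (-4.0850,2.0099)

-4.08 2.01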